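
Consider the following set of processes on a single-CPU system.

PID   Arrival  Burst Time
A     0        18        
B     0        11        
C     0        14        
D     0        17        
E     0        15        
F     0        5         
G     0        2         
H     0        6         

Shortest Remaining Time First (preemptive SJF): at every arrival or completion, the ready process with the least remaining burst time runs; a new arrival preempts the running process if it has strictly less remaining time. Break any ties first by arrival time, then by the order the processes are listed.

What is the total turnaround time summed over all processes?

295

Gantt: | G 0-2 | F 2-7 | H 7-13 | B 13-24 | C 24-38 | E 38-53 | D 53-70 | A 70-88 |
Completion: A=88  B=24  C=38  D=70  E=53  F=7  G=2  H=13
Turnaround (C−A): A=88  B=24  C=38  D=70  E=53  F=7  G=2  H=13
Turnaround = completion − arrival: A=88, B=24, C=38, D=70, E=53, F=7, G=2, H=13
Total turnaround = 88 + 24 + 38 + 70 + 53 + 7 + 2 + 13 = 295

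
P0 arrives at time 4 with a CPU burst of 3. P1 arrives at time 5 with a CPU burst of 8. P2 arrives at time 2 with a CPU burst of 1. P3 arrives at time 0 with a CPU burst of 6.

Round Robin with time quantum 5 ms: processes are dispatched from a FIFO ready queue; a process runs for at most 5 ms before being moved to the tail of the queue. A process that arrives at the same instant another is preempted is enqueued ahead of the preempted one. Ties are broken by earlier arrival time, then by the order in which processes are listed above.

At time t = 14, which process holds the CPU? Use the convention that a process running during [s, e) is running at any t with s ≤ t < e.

P3

Gantt: | P3 0-5 | P2 5-6 | P0 6-9 | P1 9-14 | P3 14-15 | P1 15-18 |
Completion: P0=9  P1=18  P2=6  P3=15
Turnaround (C−A): P0=5  P1=13  P2=4  P3=15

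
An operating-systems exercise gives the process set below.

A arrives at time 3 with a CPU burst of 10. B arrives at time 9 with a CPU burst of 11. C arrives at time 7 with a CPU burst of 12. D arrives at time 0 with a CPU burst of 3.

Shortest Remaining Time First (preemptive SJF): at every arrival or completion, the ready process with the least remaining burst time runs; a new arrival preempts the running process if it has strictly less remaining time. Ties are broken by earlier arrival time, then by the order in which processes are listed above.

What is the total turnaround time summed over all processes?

Schedule: | D 0-3 | A 3-13 | B 13-24 | C 24-36 |
Completion: A=13  B=24  C=36  D=3
Turnaround (C−A): A=10  B=15  C=29  D=3
Turnaround = completion − arrival: A=10, B=15, C=29, D=3
Total turnaround = 10 + 15 + 29 + 3 = 57

57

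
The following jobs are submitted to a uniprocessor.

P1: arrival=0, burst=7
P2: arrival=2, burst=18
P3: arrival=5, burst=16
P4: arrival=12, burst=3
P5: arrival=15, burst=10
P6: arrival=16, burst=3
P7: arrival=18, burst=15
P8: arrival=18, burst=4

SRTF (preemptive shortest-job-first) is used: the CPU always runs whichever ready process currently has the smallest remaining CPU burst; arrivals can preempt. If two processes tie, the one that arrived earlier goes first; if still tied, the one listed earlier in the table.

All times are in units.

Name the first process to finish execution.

Schedule: | P1 0-7 | P3 7-12 | P4 12-15 | P5 15-16 | P6 16-19 | P8 19-23 | P5 23-32 | P3 32-43 | P7 43-58 | P2 58-76 |
Completion: P1=7  P2=76  P3=43  P4=15  P5=32  P6=19  P7=58  P8=23
Finish order: P1 → P4 → P6 → P8 → P5 → P3 → P7 → P2

P1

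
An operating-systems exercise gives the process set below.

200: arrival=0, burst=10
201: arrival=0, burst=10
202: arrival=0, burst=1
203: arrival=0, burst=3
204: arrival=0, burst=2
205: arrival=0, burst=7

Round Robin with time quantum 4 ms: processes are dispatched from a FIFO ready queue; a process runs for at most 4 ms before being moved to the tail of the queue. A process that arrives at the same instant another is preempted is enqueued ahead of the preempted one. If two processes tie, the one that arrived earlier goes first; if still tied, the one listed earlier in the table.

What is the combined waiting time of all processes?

Gantt: | 200 0-4 | 201 4-8 | 202 8-9 | 203 9-12 | 204 12-14 | 205 14-18 | 200 18-22 | 201 22-26 | 205 26-29 | 200 29-31 | 201 31-33 |
Completion: 200=31  201=33  202=9  203=12  204=14  205=29
Turnaround (C−A): 200=31  201=33  202=9  203=12  204=14  205=29
Waiting = turnaround − burst: 200=21, 201=23, 202=8, 203=9, 204=12, 205=22
Total waiting = 21 + 23 + 8 + 9 + 12 + 22 = 95

95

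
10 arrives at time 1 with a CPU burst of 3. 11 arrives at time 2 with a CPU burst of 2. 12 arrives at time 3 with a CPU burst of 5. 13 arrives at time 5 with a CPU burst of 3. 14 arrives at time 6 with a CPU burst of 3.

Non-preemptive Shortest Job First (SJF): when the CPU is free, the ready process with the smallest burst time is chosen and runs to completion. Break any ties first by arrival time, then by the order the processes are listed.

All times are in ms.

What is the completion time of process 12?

17

Timeline: | idle 0-1 | 10 1-4 | 11 4-6 | 13 6-9 | 14 9-12 | 12 12-17 |
Completion: 10=4  11=6  12=17  13=9  14=12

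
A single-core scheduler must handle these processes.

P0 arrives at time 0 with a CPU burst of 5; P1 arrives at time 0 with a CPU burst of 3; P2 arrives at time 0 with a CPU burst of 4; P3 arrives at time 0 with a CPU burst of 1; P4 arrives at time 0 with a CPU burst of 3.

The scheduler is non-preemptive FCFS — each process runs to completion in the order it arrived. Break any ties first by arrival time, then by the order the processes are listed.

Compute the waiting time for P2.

Schedule: | P0 0-5 | P1 5-8 | P2 8-12 | P3 12-13 | P4 13-16 |
Completion: P0=5  P1=8  P2=12  P3=13  P4=16
Turnaround (C−A): P0=5  P1=8  P2=12  P3=13  P4=16
Waiting(P2) = turnaround − burst = 12 − 4 = 8

8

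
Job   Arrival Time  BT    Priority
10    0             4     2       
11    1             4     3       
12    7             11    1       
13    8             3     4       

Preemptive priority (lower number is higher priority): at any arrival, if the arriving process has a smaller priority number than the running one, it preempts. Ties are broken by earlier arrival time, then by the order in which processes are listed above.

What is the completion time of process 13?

Timeline: | 10 0-4 | 11 4-7 | 12 7-18 | 11 18-19 | 13 19-22 |
Completion: 10=4  11=19  12=18  13=22
Turnaround (C−A): 10=4  11=18  12=11  13=14

22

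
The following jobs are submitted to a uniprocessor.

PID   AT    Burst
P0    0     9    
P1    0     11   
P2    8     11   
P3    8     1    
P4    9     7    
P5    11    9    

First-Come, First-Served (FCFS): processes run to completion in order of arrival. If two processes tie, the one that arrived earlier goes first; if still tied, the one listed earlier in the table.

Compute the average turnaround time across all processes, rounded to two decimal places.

23.83

Schedule: | P0 0-9 | P1 9-20 | P2 20-31 | P3 31-32 | P4 32-39 | P5 39-48 |
Completion: P0=9  P1=20  P2=31  P3=32  P4=39  P5=48
Turnaround (C−A): P0=9  P1=20  P2=23  P3=24  P4=30  P5=37
Turnaround times: P0=9, P1=20, P2=23, P3=24, P4=30, P5=37
Average turnaround = (9+20+23+24+30+37) / 6 = 143/6 = 23.83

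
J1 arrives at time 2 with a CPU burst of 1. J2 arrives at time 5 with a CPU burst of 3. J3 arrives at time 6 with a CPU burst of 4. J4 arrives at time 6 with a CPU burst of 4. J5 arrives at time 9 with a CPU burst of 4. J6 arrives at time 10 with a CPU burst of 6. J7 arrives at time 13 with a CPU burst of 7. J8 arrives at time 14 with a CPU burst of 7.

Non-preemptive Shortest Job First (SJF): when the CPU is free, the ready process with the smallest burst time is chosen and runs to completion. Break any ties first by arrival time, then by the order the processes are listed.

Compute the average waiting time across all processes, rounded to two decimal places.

7.13

Timeline: | idle 0-2 | J1 2-3 | idle 3-5 | J2 5-8 | J3 8-12 | J4 12-16 | J5 16-20 | J6 20-26 | J7 26-33 | J8 33-40 |
Completion: J1=3  J2=8  J3=12  J4=16  J5=20  J6=26  J7=33  J8=40
Turnaround (C−A): J1=1  J2=3  J3=6  J4=10  J5=11  J6=16  J7=20  J8=26
Waiting times: J1=0, J2=0, J3=2, J4=6, J5=7, J6=10, J7=13, J8=19
Average waiting = (0+0+2+6+7+10+13+19) / 8 = 57/8 = 7.13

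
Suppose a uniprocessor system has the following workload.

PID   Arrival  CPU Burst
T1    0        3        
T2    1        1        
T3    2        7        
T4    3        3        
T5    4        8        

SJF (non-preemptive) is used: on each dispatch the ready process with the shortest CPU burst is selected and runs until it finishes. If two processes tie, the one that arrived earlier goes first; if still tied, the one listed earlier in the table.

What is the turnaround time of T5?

Schedule: | T1 0-3 | T2 3-4 | T4 4-7 | T3 7-14 | T5 14-22 |
Completion: T1=3  T2=4  T3=14  T4=7  T5=22
Turnaround (C−A): T1=3  T2=3  T3=12  T4=4  T5=18
Turnaround(T5) = completion − arrival = 22 − 4 = 18

18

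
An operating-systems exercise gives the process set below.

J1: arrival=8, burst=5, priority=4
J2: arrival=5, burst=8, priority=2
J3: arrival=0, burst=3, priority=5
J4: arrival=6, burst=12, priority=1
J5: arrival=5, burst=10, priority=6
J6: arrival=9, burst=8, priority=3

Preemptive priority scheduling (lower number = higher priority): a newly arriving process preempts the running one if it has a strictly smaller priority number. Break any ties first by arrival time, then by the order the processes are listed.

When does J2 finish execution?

Schedule: | J3 0-3 | idle 3-5 | J2 5-6 | J4 6-18 | J2 18-25 | J6 25-33 | J1 33-38 | J5 38-48 |
Completion: J1=38  J2=25  J3=3  J4=18  J5=48  J6=33
Turnaround (C−A): J1=30  J2=20  J3=3  J4=12  J5=43  J6=24

25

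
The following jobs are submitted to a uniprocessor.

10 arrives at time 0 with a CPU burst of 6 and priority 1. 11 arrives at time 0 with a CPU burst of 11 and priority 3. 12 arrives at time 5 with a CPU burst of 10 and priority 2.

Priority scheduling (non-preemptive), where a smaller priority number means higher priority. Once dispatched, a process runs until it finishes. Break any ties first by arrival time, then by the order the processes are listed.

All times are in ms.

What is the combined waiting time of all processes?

Gantt: | 10 0-6 | 12 6-16 | 11 16-27 |
Completion: 10=6  11=27  12=16
Turnaround (C−A): 10=6  11=27  12=11
Waiting = turnaround − burst: 10=0, 11=16, 12=1
Total waiting = 0 + 16 + 1 = 17

17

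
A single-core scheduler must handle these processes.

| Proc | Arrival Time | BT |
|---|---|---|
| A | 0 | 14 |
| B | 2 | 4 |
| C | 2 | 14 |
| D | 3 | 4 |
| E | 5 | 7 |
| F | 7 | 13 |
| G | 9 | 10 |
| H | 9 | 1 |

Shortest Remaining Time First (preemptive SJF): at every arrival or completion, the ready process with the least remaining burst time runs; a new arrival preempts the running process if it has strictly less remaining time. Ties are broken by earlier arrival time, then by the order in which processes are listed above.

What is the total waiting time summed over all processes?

129

Timeline: | A 0-2 | B 2-6 | D 6-10 | H 10-11 | E 11-18 | G 18-28 | A 28-40 | F 40-53 | C 53-67 |
Completion: A=40  B=6  C=67  D=10  E=18  F=53  G=28  H=11
Turnaround (C−A): A=40  B=4  C=65  D=7  E=13  F=46  G=19  H=2
Waiting = turnaround − burst: A=26, B=0, C=51, D=3, E=6, F=33, G=9, H=1
Total waiting = 26 + 0 + 51 + 3 + 6 + 33 + 9 + 1 = 129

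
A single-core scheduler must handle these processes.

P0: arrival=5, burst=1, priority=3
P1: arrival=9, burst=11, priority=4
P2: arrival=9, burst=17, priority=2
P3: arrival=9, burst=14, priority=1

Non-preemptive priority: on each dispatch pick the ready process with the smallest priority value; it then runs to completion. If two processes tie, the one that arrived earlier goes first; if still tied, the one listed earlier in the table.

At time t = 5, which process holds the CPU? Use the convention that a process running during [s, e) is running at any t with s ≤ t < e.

Gantt: | idle 0-5 | P0 5-6 | idle 6-9 | P3 9-23 | P2 23-40 | P1 40-51 |
Completion: P0=6  P1=51  P2=40  P3=23
Turnaround (C−A): P0=1  P1=42  P2=31  P3=14

P0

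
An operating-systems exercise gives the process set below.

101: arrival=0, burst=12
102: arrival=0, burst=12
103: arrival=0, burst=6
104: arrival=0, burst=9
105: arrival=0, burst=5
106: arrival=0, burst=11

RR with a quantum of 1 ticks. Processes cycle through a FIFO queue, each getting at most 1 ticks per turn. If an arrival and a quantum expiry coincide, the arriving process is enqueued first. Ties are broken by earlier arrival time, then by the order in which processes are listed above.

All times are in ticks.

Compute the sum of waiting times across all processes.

215

Timeline: | 101 0-1 | 102 1-2 | 103 2-3 | 104 3-4 | 105 4-5 | 106 5-6 | 101 6-7 | 102 7-8 | 103 8-9 | 104 9-10 | 105 10-11 | 106 11-12 | 101 12-13 | 102 13-14 | 103 14-15 | 104 15-16 | 105 16-17 | 106 17-18 | 101 18-19 | 102 19-20 | 103 20-21 | 104 21-22 | 105 22-23 | 106 23-24 | 101 24-25 | 102 25-26 | 103 26-27 | 104 27-28 | 105 28-29 | 106 29-30 | 101 30-31 | 102 31-32 | 103 32-33 | 104 33-34 | 106 34-35 | 101 35-36 | 102 36-37 | 104 37-38 | 106 38-39 | 101 39-40 | 102 40-41 | 104 41-42 | 106 42-43 | 101 43-44 | 102 44-45 | 104 45-46 | 106 46-47 | 101 47-48 | 102 48-49 | 106 49-50 | 101 50-51 | 102 51-52 | 106 52-53 | 101 53-54 | 102 54-55 |
Completion: 101=54  102=55  103=33  104=46  105=29  106=53
Turnaround (C−A): 101=54  102=55  103=33  104=46  105=29  106=53
Waiting = turnaround − burst: 101=42, 102=43, 103=27, 104=37, 105=24, 106=42
Total waiting = 42 + 43 + 27 + 37 + 24 + 42 = 215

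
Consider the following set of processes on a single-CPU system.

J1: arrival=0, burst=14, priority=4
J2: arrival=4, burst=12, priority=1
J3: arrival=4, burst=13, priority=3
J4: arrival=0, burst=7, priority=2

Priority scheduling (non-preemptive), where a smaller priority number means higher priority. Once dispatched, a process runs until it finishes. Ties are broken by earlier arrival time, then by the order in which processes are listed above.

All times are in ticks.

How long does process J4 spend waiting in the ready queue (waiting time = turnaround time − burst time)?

Schedule: | J4 0-7 | J2 7-19 | J3 19-32 | J1 32-46 |
Completion: J1=46  J2=19  J3=32  J4=7
Turnaround (C−A): J1=46  J2=15  J3=28  J4=7
Waiting(J4) = turnaround − burst = 7 − 7 = 0

0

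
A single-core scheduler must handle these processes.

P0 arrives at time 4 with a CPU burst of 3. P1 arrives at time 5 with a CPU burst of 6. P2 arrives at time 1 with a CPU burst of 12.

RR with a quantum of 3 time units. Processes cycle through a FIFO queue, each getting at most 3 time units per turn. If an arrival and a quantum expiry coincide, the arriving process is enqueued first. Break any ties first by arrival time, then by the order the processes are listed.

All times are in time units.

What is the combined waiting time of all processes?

Schedule: | idle 0-1 | P2 1-4 | P0 4-7 | P2 7-10 | P1 10-13 | P2 13-16 | P1 16-19 | P2 19-22 |
Completion: P0=7  P1=19  P2=22
Turnaround (C−A): P0=3  P1=14  P2=21
Waiting = turnaround − burst: P0=0, P1=8, P2=9
Total waiting = 0 + 8 + 9 = 17

17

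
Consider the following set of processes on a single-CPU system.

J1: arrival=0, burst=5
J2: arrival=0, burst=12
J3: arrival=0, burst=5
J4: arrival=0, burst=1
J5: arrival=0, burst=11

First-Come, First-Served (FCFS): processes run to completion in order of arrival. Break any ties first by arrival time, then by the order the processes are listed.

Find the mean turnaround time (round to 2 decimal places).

Schedule: | J1 0-5 | J2 5-17 | J3 17-22 | J4 22-23 | J5 23-34 |
Completion: J1=5  J2=17  J3=22  J4=23  J5=34
Turnaround (C−A): J1=5  J2=17  J3=22  J4=23  J5=34
Turnaround times: J1=5, J2=17, J3=22, J4=23, J5=34
Average turnaround = (5+17+22+23+34) / 5 = 101/5 = 20.20

20.20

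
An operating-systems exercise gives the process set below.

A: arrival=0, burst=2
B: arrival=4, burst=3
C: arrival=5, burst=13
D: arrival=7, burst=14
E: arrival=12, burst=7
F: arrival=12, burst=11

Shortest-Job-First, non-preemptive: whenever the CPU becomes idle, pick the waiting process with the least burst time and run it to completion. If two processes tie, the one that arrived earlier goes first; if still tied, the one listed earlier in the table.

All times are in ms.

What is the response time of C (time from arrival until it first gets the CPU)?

Schedule: | A 0-2 | idle 2-4 | B 4-7 | C 7-20 | E 20-27 | F 27-38 | D 38-52 |
Completion: A=2  B=7  C=20  D=52  E=27  F=38
Response(C) = first start − arrival = 7 − 5 = 2

2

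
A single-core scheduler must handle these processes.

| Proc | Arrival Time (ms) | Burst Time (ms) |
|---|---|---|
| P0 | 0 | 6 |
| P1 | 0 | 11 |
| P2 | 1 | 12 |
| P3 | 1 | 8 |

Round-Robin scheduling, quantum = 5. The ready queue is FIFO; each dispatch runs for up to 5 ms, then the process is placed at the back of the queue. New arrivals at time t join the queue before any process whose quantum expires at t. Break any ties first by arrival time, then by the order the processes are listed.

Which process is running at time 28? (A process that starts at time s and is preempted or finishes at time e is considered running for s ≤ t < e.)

Schedule: | P0 0-5 | P1 5-10 | P2 10-15 | P3 15-20 | P0 20-21 | P1 21-26 | P2 26-31 | P3 31-34 | P1 34-35 | P2 35-37 |
Completion: P0=21  P1=35  P2=37  P3=34
Turnaround (C−A): P0=21  P1=35  P2=36  P3=33

P2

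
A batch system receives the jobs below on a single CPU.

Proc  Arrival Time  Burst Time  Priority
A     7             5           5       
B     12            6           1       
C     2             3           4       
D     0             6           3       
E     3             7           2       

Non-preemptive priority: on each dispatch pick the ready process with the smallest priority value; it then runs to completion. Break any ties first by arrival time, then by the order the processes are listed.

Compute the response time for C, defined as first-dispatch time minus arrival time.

Timeline: | D 0-6 | E 6-13 | B 13-19 | C 19-22 | A 22-27 |
Completion: A=27  B=19  C=22  D=6  E=13
Turnaround (C−A): A=20  B=7  C=20  D=6  E=10
Response(C) = first start − arrival = 19 − 2 = 17

17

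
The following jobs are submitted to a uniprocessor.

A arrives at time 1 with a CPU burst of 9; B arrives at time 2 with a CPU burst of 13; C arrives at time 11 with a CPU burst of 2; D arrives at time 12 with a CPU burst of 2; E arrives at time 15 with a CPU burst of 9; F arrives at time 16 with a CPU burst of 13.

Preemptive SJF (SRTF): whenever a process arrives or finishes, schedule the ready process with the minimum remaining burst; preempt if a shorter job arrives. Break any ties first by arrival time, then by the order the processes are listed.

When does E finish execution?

24

Timeline: | idle 0-1 | A 1-10 | B 10-11 | C 11-13 | D 13-15 | E 15-24 | B 24-36 | F 36-49 |
Completion: A=10  B=36  C=13  D=15  E=24  F=49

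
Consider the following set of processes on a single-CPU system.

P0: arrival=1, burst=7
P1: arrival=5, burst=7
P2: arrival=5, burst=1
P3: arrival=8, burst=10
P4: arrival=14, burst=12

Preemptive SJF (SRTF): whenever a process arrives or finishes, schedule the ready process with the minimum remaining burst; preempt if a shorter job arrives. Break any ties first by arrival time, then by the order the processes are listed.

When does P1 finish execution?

Schedule: | idle 0-1 | P0 1-5 | P2 5-6 | P0 6-9 | P1 9-16 | P3 16-26 | P4 26-38 |
Completion: P0=9  P1=16  P2=6  P3=26  P4=38
Turnaround (C−A): P0=8  P1=11  P2=1  P3=18  P4=24

16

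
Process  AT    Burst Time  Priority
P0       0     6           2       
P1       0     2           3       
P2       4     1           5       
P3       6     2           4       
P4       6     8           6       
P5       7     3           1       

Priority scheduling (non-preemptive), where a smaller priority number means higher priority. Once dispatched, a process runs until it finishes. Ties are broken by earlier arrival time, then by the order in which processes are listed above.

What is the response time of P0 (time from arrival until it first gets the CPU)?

Timeline: | P0 0-6 | P1 6-8 | P5 8-11 | P3 11-13 | P2 13-14 | P4 14-22 |
Completion: P0=6  P1=8  P2=14  P3=13  P4=22  P5=11
Response(P0) = first start − arrival = 0 − 0 = 0

0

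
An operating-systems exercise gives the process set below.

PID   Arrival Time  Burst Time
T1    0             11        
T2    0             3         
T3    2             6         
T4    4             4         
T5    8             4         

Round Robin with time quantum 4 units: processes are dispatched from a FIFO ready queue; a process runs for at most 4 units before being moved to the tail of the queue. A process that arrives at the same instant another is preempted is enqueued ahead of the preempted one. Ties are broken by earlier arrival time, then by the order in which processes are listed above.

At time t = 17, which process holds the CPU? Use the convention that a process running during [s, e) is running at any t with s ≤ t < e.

T1

Schedule: | T1 0-4 | T2 4-7 | T3 7-11 | T4 11-15 | T1 15-19 | T5 19-23 | T3 23-25 | T1 25-28 |
Completion: T1=28  T2=7  T3=25  T4=15  T5=23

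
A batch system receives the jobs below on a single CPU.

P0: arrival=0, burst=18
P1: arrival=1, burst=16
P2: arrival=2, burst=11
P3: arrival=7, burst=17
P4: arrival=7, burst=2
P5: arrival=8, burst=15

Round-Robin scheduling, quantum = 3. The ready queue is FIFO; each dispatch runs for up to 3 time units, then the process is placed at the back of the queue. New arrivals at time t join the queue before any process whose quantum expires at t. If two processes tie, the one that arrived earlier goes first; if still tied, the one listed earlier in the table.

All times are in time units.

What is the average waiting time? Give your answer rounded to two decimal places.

Gantt: | P0 0-3 | P1 3-6 | P2 6-9 | P0 9-12 | P1 12-15 | P3 15-18 | P4 18-20 | P5 20-23 | P2 23-26 | P0 26-29 | P1 29-32 | P3 32-35 | P5 35-38 | P2 38-41 | P0 41-44 | P1 44-47 | P3 47-50 | P5 50-53 | P2 53-55 | P0 55-58 | P1 58-61 | P3 61-64 | P5 64-67 | P0 67-70 | P1 70-71 | P3 71-74 | P5 74-77 | P3 77-79 |
Completion: P0=70  P1=71  P2=55  P3=79  P4=20  P5=77
Turnaround (C−A): P0=70  P1=70  P2=53  P3=72  P4=13  P5=69
Waiting times: P0=52, P1=54, P2=42, P3=55, P4=11, P5=54
Average waiting = (52+54+42+55+11+54) / 6 = 268/6 = 44.67

44.67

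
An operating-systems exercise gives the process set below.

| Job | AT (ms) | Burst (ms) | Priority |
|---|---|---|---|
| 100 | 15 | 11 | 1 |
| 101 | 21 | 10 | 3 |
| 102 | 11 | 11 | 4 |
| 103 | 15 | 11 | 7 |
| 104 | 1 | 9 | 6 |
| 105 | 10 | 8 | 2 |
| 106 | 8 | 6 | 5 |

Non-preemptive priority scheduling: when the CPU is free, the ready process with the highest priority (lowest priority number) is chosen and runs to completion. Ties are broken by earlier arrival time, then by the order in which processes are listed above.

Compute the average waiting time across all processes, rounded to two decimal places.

17.43

Schedule: | idle 0-1 | 104 1-10 | 105 10-18 | 100 18-29 | 101 29-39 | 102 39-50 | 106 50-56 | 103 56-67 |
Completion: 100=29  101=39  102=50  103=67  104=10  105=18  106=56
Waiting times: 100=3, 101=8, 102=28, 103=41, 104=0, 105=0, 106=42
Average waiting = (3+8+28+41+0+0+42) / 7 = 122/7 = 17.43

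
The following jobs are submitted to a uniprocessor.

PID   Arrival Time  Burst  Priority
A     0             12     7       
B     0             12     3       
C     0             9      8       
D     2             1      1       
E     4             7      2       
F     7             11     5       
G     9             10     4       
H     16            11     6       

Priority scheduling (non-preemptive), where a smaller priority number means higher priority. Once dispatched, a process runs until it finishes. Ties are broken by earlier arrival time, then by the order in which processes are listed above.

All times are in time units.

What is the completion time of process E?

Gantt: | B 0-12 | D 12-13 | E 13-20 | G 20-30 | F 30-41 | H 41-52 | A 52-64 | C 64-73 |
Completion: A=64  B=12  C=73  D=13  E=20  F=41  G=30  H=52
Turnaround (C−A): A=64  B=12  C=73  D=11  E=16  F=34  G=21  H=36

20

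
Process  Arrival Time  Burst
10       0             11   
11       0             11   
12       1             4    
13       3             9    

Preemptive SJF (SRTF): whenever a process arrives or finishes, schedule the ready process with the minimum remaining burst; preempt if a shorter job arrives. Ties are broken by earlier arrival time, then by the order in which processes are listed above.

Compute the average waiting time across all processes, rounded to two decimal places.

9.75

Gantt: | 10 0-1 | 12 1-5 | 13 5-14 | 10 14-24 | 11 24-35 |
Completion: 10=24  11=35  12=5  13=14
Turnaround (C−A): 10=24  11=35  12=4  13=11
Waiting times: 10=13, 11=24, 12=0, 13=2
Average waiting = (13+24+0+2) / 4 = 39/4 = 9.75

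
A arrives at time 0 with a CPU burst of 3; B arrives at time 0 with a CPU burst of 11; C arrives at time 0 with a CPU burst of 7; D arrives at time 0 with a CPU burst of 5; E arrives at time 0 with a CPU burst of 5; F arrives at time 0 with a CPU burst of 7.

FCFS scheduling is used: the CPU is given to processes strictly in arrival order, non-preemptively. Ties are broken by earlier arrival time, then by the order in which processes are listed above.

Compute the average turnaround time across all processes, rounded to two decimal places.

Schedule: | A 0-3 | B 3-14 | C 14-21 | D 21-26 | E 26-31 | F 31-38 |
Completion: A=3  B=14  C=21  D=26  E=31  F=38
Turnaround (C−A): A=3  B=14  C=21  D=26  E=31  F=38
Turnaround times: A=3, B=14, C=21, D=26, E=31, F=38
Average turnaround = (3+14+21+26+31+38) / 6 = 133/6 = 22.17

22.17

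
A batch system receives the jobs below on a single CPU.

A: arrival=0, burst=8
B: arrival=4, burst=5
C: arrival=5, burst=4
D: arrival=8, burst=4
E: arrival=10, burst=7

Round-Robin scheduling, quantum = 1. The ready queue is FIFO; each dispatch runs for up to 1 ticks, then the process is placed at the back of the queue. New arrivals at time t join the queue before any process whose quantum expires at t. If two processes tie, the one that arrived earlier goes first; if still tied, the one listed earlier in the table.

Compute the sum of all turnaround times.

85

Schedule: | A 0-4 | B 4-5 | A 5-6 | C 6-7 | B 7-8 | A 8-9 | C 9-10 | D 10-11 | B 11-12 | A 12-13 | E 13-14 | C 14-15 | D 15-16 | B 16-17 | A 17-18 | E 18-19 | C 19-20 | D 20-21 | B 21-22 | E 22-23 | D 23-24 | E 24-28 |
Completion: A=18  B=22  C=20  D=24  E=28
Turnaround (C−A): A=18  B=18  C=15  D=16  E=18
Turnaround = completion − arrival: A=18, B=18, C=15, D=16, E=18
Total turnaround = 18 + 18 + 15 + 16 + 18 = 85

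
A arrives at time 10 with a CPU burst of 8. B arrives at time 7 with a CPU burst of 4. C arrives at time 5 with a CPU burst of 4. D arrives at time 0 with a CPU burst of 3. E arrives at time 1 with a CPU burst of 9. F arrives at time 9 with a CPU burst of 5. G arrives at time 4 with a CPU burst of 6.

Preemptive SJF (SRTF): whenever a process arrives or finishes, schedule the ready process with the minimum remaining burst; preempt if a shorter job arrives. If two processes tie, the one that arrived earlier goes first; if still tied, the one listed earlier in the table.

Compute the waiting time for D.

Schedule: | D 0-3 | E 3-4 | G 4-5 | C 5-9 | B 9-13 | G 13-18 | F 18-23 | E 23-31 | A 31-39 |
Completion: A=39  B=13  C=9  D=3  E=31  F=23  G=18
Waiting(D) = turnaround − burst = 3 − 3 = 0

0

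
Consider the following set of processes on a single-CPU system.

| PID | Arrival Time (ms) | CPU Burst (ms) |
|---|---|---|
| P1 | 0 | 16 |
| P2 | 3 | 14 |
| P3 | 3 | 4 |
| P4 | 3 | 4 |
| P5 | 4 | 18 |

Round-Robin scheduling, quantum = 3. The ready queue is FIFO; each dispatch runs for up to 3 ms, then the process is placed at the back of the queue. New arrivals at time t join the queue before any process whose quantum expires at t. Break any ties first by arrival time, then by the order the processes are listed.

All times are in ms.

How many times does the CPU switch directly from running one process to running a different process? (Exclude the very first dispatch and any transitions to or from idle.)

Timeline: | P1 0-3 | P2 3-6 | P3 6-9 | P4 9-12 | P1 12-15 | P5 15-18 | P2 18-21 | P3 21-22 | P4 22-23 | P1 23-26 | P5 26-29 | P2 29-32 | P1 32-35 | P5 35-38 | P2 38-41 | P1 41-44 | P5 44-47 | P2 47-49 | P1 49-50 | P5 50-56 |
Completion: P1=50  P2=49  P3=22  P4=23  P5=56

19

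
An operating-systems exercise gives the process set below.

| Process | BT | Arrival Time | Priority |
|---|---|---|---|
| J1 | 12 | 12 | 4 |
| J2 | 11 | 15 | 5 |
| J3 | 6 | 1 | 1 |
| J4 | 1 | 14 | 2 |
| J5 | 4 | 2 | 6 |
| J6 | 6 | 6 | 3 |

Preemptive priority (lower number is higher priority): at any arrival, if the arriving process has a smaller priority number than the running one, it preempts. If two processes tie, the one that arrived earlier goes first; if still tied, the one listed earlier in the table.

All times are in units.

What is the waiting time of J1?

2

Timeline: | idle 0-1 | J3 1-7 | J6 7-13 | J1 13-14 | J4 14-15 | J1 15-26 | J2 26-37 | J5 37-41 |
Completion: J1=26  J2=37  J3=7  J4=15  J5=41  J6=13
Waiting(J1) = turnaround − burst = 14 − 12 = 2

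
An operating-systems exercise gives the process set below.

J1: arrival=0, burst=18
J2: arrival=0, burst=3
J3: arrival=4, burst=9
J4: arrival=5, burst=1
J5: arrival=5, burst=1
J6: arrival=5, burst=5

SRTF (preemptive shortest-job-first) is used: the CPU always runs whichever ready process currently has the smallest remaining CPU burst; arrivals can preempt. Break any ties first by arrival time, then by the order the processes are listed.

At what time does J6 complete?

Gantt: | J2 0-3 | J1 3-4 | J3 4-5 | J4 5-6 | J5 6-7 | J6 7-12 | J3 12-20 | J1 20-37 |
Completion: J1=37  J2=3  J3=20  J4=6  J5=7  J6=12

12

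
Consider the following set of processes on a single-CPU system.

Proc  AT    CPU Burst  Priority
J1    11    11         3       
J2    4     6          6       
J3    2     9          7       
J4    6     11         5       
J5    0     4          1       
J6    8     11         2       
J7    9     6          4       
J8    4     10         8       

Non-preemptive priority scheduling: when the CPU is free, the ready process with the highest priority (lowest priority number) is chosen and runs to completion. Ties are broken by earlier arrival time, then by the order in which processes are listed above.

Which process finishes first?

Gantt: | J5 0-4 | J2 4-10 | J6 10-21 | J1 21-32 | J7 32-38 | J4 38-49 | J3 49-58 | J8 58-68 |
Completion: J1=32  J2=10  J3=58  J4=49  J5=4  J6=21  J7=38  J8=68
Turnaround (C−A): J1=21  J2=6  J3=56  J4=43  J5=4  J6=13  J7=29  J8=64
Finish order: J5 → J2 → J6 → J1 → J7 → J4 → J3 → J8

J5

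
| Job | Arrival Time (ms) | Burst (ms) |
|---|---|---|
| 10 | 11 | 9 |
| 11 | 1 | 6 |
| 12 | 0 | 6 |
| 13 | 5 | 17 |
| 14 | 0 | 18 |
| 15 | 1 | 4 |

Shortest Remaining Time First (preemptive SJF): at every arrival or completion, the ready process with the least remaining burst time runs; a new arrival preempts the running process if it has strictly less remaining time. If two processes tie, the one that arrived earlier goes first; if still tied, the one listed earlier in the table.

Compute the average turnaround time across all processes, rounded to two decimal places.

Schedule: | 12 0-1 | 15 1-5 | 12 5-10 | 11 10-16 | 10 16-25 | 13 25-42 | 14 42-60 |
Completion: 10=25  11=16  12=10  13=42  14=60  15=5
Turnaround times: 10=14, 11=15, 12=10, 13=37, 14=60, 15=4
Average turnaround = (14+15+10+37+60+4) / 6 = 140/6 = 23.33

23.33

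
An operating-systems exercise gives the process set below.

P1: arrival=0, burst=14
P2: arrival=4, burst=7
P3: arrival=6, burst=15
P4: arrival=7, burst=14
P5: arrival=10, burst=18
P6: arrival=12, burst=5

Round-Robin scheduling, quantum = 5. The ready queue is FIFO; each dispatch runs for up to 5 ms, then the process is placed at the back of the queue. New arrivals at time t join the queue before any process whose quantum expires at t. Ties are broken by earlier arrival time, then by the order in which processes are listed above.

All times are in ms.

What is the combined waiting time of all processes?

Schedule: | P1 0-5 | P2 5-10 | P1 10-15 | P3 15-20 | P4 20-25 | P5 25-30 | P2 30-32 | P6 32-37 | P1 37-41 | P3 41-46 | P4 46-51 | P5 51-56 | P3 56-61 | P4 61-65 | P5 65-73 |
Completion: P1=41  P2=32  P3=61  P4=65  P5=73  P6=37
Turnaround (C−A): P1=41  P2=28  P3=55  P4=58  P5=63  P6=25
Waiting = turnaround − burst: P1=27, P2=21, P3=40, P4=44, P5=45, P6=20
Total waiting = 27 + 21 + 40 + 44 + 45 + 20 = 197

197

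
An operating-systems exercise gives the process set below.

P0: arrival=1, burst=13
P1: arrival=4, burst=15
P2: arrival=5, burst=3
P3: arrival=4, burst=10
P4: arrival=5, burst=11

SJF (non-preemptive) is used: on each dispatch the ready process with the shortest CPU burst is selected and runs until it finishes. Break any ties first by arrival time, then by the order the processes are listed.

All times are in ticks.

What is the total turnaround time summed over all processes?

130

Gantt: | idle 0-1 | P0 1-14 | P2 14-17 | P3 17-27 | P4 27-38 | P1 38-53 |
Completion: P0=14  P1=53  P2=17  P3=27  P4=38
Turnaround = completion − arrival: P0=13, P1=49, P2=12, P3=23, P4=33
Total turnaround = 13 + 49 + 12 + 23 + 33 = 130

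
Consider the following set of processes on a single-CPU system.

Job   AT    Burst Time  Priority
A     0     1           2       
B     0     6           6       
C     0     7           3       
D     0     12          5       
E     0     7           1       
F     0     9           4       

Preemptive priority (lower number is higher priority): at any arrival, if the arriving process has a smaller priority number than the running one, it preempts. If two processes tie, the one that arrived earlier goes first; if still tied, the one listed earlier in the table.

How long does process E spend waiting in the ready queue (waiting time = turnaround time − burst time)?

Gantt: | E 0-7 | A 7-8 | C 8-15 | F 15-24 | D 24-36 | B 36-42 |
Completion: A=8  B=42  C=15  D=36  E=7  F=24
Turnaround (C−A): A=8  B=42  C=15  D=36  E=7  F=24
Waiting(E) = turnaround − burst = 7 − 7 = 0

0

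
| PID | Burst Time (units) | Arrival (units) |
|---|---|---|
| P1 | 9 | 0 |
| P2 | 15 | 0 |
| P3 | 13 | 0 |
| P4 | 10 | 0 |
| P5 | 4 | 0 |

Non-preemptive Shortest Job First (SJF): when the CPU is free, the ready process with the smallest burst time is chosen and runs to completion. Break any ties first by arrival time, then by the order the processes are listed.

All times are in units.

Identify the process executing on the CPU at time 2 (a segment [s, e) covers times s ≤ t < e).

P5

Schedule: | P5 0-4 | P1 4-13 | P4 13-23 | P3 23-36 | P2 36-51 |
Completion: P1=13  P2=51  P3=36  P4=23  P5=4
Turnaround (C−A): P1=13  P2=51  P3=36  P4=23  P5=4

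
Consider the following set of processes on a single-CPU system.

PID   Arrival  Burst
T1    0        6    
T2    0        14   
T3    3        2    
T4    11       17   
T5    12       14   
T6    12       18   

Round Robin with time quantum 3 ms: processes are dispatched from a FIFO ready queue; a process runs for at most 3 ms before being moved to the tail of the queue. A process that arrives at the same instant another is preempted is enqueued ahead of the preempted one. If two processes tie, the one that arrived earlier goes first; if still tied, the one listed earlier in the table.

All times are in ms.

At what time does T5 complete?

63

Gantt: | T1 0-3 | T2 3-6 | T3 6-8 | T1 8-11 | T2 11-14 | T4 14-17 | T5 17-20 | T6 20-23 | T2 23-26 | T4 26-29 | T5 29-32 | T6 32-35 | T2 35-38 | T4 38-41 | T5 41-44 | T6 44-47 | T2 47-49 | T4 49-52 | T5 52-55 | T6 55-58 | T4 58-61 | T5 61-63 | T6 63-66 | T4 66-68 | T6 68-71 |
Completion: T1=11  T2=49  T3=8  T4=68  T5=63  T6=71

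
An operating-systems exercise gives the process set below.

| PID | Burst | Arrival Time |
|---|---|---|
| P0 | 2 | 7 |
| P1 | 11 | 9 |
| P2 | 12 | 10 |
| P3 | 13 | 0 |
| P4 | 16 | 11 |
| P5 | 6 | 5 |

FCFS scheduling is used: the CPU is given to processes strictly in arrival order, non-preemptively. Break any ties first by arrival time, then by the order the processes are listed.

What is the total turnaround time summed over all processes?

147

Timeline: | P3 0-13 | P5 13-19 | P0 19-21 | P1 21-32 | P2 32-44 | P4 44-60 |
Completion: P0=21  P1=32  P2=44  P3=13  P4=60  P5=19
Turnaround (C−A): P0=14  P1=23  P2=34  P3=13  P4=49  P5=14
Turnaround = completion − arrival: P0=14, P1=23, P2=34, P3=13, P4=49, P5=14
Total turnaround = 14 + 23 + 34 + 13 + 49 + 14 = 147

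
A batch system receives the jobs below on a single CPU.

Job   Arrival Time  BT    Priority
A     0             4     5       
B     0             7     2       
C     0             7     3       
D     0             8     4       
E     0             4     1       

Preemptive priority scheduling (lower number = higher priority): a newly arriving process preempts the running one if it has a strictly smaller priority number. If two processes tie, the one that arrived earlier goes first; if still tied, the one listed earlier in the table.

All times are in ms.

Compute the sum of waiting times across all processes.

59

Schedule: | E 0-4 | B 4-11 | C 11-18 | D 18-26 | A 26-30 |
Completion: A=30  B=11  C=18  D=26  E=4
Waiting = turnaround − burst: A=26, B=4, C=11, D=18, E=0
Total waiting = 26 + 4 + 11 + 18 + 0 = 59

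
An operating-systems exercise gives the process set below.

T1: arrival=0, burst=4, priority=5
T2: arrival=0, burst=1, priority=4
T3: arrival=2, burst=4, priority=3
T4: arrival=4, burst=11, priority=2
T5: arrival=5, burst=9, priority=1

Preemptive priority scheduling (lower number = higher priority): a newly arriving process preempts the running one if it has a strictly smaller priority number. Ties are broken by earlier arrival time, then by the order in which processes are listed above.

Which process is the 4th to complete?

Gantt: | T2 0-1 | T1 1-2 | T3 2-4 | T4 4-5 | T5 5-14 | T4 14-24 | T3 24-26 | T1 26-29 |
Completion: T1=29  T2=1  T3=26  T4=24  T5=14
Turnaround (C−A): T1=29  T2=1  T3=24  T4=20  T5=9
Finish order: T2 → T5 → T4 → T3 → T1

T3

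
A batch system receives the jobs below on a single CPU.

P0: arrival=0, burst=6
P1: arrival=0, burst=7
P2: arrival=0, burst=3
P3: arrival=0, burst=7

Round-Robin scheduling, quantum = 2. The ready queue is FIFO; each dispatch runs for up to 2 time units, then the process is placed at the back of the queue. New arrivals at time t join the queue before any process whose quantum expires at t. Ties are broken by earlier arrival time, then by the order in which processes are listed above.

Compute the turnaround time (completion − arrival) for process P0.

Gantt: | P0 0-2 | P1 2-4 | P2 4-6 | P3 6-8 | P0 8-10 | P1 10-12 | P2 12-13 | P3 13-15 | P0 15-17 | P1 17-19 | P3 19-21 | P1 21-22 | P3 22-23 |
Completion: P0=17  P1=22  P2=13  P3=23
Turnaround (C−A): P0=17  P1=22  P2=13  P3=23
Turnaround(P0) = completion − arrival = 17 − 0 = 17

17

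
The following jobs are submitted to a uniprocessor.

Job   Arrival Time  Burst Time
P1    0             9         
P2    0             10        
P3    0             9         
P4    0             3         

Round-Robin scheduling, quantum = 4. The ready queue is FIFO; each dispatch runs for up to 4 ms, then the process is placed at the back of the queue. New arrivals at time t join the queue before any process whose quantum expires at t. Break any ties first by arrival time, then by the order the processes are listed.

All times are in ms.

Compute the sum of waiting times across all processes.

Gantt: | P1 0-4 | P2 4-8 | P3 8-12 | P4 12-15 | P1 15-19 | P2 19-23 | P3 23-27 | P1 27-28 | P2 28-30 | P3 30-31 |
Completion: P1=28  P2=30  P3=31  P4=15
Turnaround (C−A): P1=28  P2=30  P3=31  P4=15
Waiting = turnaround − burst: P1=19, P2=20, P3=22, P4=12
Total waiting = 19 + 20 + 22 + 12 = 73

73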